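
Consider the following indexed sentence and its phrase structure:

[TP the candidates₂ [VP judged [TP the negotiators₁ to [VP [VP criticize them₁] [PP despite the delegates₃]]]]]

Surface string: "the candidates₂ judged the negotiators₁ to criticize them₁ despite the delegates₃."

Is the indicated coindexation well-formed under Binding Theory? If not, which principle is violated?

Principle B

The two coindexed NPs are *the negotiators₁* and *them₁*.
*them₁* is a pronoun. Its binding domain is the embedded TP, whose subject is the negotiators₁.
*the negotiators₁* c-commands it within that domain and carries the same index.
The pronoun is locally bound → Principle B violation.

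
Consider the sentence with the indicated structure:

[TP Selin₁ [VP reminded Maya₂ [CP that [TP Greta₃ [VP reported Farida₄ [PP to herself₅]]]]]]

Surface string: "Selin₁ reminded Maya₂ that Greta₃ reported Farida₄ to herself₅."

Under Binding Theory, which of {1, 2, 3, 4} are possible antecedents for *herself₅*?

{3, 4}

*herself* is an anaphor, so Principle A applies: it must be bound in its binding domain.
Binding domain of *herself₅*: the embedded TP, whose subject is Greta₃.
*Selin₁* c-commands the anaphor but is outside its binding domain → cannot satisfy Principle A.
*Maya₂* c-commands the anaphor but is outside its binding domain → cannot satisfy Principle A.
*Greta₃* c-commands the anaphor within its binding domain → licit binder.
*Farida₄* c-commands the anaphor within its binding domain → licit binder.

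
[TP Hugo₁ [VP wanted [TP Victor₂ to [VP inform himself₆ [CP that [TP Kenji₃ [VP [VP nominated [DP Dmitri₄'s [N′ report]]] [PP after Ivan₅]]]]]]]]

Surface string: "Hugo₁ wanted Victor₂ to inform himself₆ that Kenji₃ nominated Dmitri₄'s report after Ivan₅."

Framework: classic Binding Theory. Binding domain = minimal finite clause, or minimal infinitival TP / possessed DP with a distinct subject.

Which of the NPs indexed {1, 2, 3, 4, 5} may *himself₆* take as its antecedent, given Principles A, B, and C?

{2}

*himself* is an anaphor, so Principle A applies: it must be bound in its binding domain.
Binding domain of *himself₆*: the embedded TP, whose subject is Victor₂.
*Hugo₁* c-commands the anaphor but is outside its binding domain → cannot satisfy Principle A.
*Victor₂* c-commands the anaphor within its binding domain → licit binder.
*Kenji₃* does not c-command the anaphor → cannot bind it.
*Dmitri₄* does not c-command the anaphor → cannot bind it.
*Ivan₅* does not c-command the anaphor → cannot bind it.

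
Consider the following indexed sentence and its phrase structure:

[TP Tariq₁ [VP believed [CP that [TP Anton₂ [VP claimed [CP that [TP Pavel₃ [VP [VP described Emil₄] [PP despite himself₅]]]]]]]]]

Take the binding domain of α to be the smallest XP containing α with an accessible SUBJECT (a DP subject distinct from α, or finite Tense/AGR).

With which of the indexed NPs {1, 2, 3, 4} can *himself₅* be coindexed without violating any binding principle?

{3}

*himself* is an anaphor, so Principle A applies: it must be bound in its binding domain.
Binding domain of *himself₅*: the embedded TP, whose subject is Pavel₃.
*Tariq₁* c-commands the anaphor but is outside its binding domain → cannot satisfy Principle A.
*Anton₂* c-commands the anaphor but is outside its binding domain → cannot satisfy Principle A.
*Pavel₃* c-commands the anaphor within its binding domain → licit binder.
*Emil₄* does not c-command the anaphor → cannot bind it.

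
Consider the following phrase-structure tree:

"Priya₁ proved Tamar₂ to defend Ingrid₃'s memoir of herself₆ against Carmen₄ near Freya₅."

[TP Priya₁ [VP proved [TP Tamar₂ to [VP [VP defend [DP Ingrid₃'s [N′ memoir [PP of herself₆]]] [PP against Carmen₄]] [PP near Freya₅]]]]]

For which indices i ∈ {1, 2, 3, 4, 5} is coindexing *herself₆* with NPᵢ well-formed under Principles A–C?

{3}

*herself* is an anaphor, so Principle A applies: it must be bound in its binding domain.
Binding domain of *herself₆*: the possessed DP, whose subject is Ingrid₃.
*Priya₁* c-commands the anaphor but is outside its binding domain → cannot satisfy Principle A.
*Tamar₂* c-commands the anaphor but is outside its binding domain → cannot satisfy Principle A.
*Ingrid₃* c-commands the anaphor within its binding domain → licit binder.
*Carmen₄* does not c-command the anaphor → cannot bind it.
*Freya₅* does not c-command the anaphor → cannot bind it.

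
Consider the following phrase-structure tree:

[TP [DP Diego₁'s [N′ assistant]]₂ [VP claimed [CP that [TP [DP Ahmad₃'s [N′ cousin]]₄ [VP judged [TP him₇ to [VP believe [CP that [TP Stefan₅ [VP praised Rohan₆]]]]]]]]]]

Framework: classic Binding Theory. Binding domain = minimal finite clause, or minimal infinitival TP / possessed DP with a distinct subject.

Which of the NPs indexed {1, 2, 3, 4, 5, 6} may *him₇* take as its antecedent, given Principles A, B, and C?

{1, 2, 3}

*him* is a pronoun, so Principle B applies: it must be free in its binding domain.
Binding domain of *him₇*: the embedded TP, whose subject is [Ahmad₃'s cousin]₄.
*Diego₁* and the pronoun do not c-command one another → neither Principle B nor Principle C is at stake; coindexation permitted.
*[Diego₁'s assistant]₂* c-commands the pronoun but from outside its binding domain, and is not c-commanded by it → coindexation permitted.
*Ahmad₃* and the pronoun do not c-command one another → neither Principle B nor Principle C is at stake; coindexation permitted.
*[Ahmad₃'s cousin]₄* c-commands the pronoun within its binding domain → coindexation would violate Principle B.
*Stefan₅*: the pronoun c-commands this R-expression → coindexation would violate Principle C on *Stefan₅*.
*Rohan₆*: the pronoun c-commands this R-expression → coindexation would violate Principle C on *Rohan₆*.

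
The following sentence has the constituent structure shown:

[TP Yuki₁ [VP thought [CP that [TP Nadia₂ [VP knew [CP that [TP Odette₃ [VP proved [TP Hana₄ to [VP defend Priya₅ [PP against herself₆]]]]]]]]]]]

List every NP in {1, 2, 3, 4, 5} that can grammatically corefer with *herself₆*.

*herself* is an anaphor, so Principle A applies: it must be bound in its binding domain.
Binding domain of *herself₆*: the embedded TP, whose subject is Hana₄.
*Yuki₁* c-commands the anaphor but is outside its binding domain → cannot satisfy Principle A.
*Nadia₂* c-commands the anaphor but is outside its binding domain → cannot satisfy Principle A.
*Odette₃* c-commands the anaphor but is outside its binding domain → cannot satisfy Principle A.
*Hana₄* c-commands the anaphor within its binding domain → licit binder.
*Priya₅* c-commands the anaphor within its binding domain → licit binder.

{4, 5}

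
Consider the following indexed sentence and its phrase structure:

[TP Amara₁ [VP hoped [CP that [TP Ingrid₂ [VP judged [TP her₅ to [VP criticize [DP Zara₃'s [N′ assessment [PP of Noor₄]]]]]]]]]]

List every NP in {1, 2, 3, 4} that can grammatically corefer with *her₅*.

*her* is a pronoun, so Principle B applies: it must be free in its binding domain.
Binding domain of *her₅*: the embedded TP, whose subject is Ingrid₂.
*Amara₁* c-commands the pronoun but from outside its binding domain, and is not c-commanded by it → coindexation permitted.
*Ingrid₂* c-commands the pronoun within its binding domain → coindexation would violate Principle B.
*Zara₃*: the pronoun c-commands this R-expression → coindexation would violate Principle C on *Zara₃*.
*Noor₄*: the pronoun c-commands this R-expression → coindexation would violate Principle C on *Noor₄*.

{1}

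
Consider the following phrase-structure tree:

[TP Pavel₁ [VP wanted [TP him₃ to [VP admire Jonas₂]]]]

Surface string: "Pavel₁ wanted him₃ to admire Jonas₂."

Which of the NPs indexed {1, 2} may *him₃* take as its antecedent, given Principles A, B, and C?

none

*him* is a pronoun, so Principle B applies: it must be free in its binding domain.
Binding domain of *him₃*: the matrix TP, whose subject is Pavel₁.
*Pavel₁* c-commands the pronoun within its binding domain → coindexation would violate Principle B.
*Jonas₂*: the pronoun c-commands this R-expression → coindexation would violate Principle C on *Jonas₂*.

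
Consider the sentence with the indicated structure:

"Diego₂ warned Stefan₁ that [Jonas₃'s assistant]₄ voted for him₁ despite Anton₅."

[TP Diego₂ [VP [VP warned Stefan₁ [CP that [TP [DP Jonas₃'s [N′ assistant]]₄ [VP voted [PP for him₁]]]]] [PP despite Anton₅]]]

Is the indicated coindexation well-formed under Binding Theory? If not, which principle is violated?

The two coindexed NPs are *Stefan₁* and *him₁*.
*him₁* is a pronoun; its binding domain is the embedded TP, whose subject is [Jonas₃'s assistant]₄. Within that domain it is c-commanded only by *[Jonas₃'s assistant]₄*, which carries a different index — the pronoun is free locally, so Principle B holds.
*Stefan₁* is an R-expression; *him₁* does not c-command it, and no other NP shares its index, so Principle C is satisfied.
All principles are respected.

grammatical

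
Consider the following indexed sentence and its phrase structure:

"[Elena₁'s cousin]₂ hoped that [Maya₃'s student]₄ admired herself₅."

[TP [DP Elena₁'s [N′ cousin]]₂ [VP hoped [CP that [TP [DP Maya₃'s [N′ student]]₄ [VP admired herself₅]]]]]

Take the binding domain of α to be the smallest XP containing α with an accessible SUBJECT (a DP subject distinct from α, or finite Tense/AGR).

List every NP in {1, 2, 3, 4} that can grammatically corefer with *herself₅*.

{4}

*herself* is an anaphor, so Principle A applies: it must be bound in its binding domain.
Binding domain of *herself₅*: the embedded TP, whose subject is [Maya₃'s student]₄.
*Elena₁* does not c-command the anaphor → cannot bind it.
*[Elena₁'s cousin]₂* c-commands the anaphor but is outside its binding domain → cannot satisfy Principle A.
*Maya₃* does not c-command the anaphor → cannot bind it.
*[Maya₃'s student]₄* c-commands the anaphor within its binding domain → licit binder.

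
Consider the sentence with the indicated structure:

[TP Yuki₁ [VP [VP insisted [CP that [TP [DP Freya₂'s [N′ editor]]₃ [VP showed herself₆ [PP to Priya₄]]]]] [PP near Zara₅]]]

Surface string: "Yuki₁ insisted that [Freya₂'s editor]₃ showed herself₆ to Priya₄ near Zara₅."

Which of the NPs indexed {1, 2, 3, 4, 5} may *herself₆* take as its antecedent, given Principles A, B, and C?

{3}

*herself* is an anaphor, so Principle A applies: it must be bound in its binding domain.
Binding domain of *herself₆*: the embedded TP, whose subject is [Freya₂'s editor]₃.
*Yuki₁* c-commands the anaphor but is outside its binding domain → cannot satisfy Principle A.
*Freya₂* does not c-command the anaphor → cannot bind it.
*[Freya₂'s editor]₃* c-commands the anaphor within its binding domain → licit binder.
*Priya₄* does not c-command the anaphor → cannot bind it.
*Zara₅* does not c-command the anaphor → cannot bind it.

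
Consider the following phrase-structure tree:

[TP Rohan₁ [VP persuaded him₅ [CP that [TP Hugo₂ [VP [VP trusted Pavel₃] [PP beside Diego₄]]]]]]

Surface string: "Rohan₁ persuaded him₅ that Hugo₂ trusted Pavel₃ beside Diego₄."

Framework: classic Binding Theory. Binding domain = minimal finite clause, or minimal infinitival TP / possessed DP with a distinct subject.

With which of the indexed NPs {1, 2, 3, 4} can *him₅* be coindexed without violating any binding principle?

none

*him* is a pronoun, so Principle B applies: it must be free in its binding domain.
Binding domain of *him₅*: the matrix TP, whose subject is Rohan₁.
*Rohan₁* c-commands the pronoun within its binding domain → coindexation would violate Principle B.
*Hugo₂*: the pronoun c-commands this R-expression → coindexation would violate Principle C on *Hugo₂*.
*Pavel₃*: the pronoun c-commands this R-expression → coindexation would violate Principle C on *Pavel₃*.
*Diego₄*: the pronoun c-commands this R-expression → coindexation would violate Principle C on *Diego₄*.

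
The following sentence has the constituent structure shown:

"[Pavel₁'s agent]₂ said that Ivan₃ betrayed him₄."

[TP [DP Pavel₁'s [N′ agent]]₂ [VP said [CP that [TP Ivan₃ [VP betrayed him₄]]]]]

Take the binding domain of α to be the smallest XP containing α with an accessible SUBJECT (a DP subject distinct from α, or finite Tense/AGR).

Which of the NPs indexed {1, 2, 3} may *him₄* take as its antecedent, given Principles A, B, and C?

{1, 2}

*him* is a pronoun, so Principle B applies: it must be free in its binding domain.
Binding domain of *him₄*: the embedded TP, whose subject is Ivan₃.
*Pavel₁* and the pronoun do not c-command one another → neither Principle B nor Principle C is at stake; coindexation permitted.
*[Pavel₁'s agent]₂* c-commands the pronoun but from outside its binding domain, and is not c-commanded by it → coindexation permitted.
*Ivan₃* c-commands the pronoun within its binding domain → coindexation would violate Principle B.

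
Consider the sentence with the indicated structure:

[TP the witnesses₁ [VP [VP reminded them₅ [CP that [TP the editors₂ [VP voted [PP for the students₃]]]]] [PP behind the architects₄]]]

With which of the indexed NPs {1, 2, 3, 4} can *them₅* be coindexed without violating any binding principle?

*them* is a pronoun, so Principle B applies: it must be free in its binding domain.
Binding domain of *them₅*: the matrix TP, whose subject is the witnesses₁.
*the witnesses₁* c-commands the pronoun within its binding domain → coindexation would violate Principle B.
*the editors₂*: the pronoun c-commands this R-expression → coindexation would violate Principle C on *the editors₂*.
*the students₃*: the pronoun c-commands this R-expression → coindexation would violate Principle C on *the students₃*.
*the architects₄* and the pronoun do not c-command one another → neither Principle B nor Principle C is at stake; coindexation permitted.

{4}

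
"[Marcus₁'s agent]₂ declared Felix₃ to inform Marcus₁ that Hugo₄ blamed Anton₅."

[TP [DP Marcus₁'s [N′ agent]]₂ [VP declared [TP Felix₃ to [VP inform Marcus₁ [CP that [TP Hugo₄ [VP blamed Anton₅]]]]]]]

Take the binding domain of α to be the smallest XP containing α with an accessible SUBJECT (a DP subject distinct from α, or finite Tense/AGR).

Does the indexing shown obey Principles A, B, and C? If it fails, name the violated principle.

grammatical

The two coindexed NPs are *Marcus₁* and *Marcus₁*.
*Marcus₁* is an R-expression; no coindexed NP c-commands it, so Principle C holds.
*Marcus₁* is an R-expression; *Marcus₁* does not c-command it, and no other NP shares its index, so Principle C is satisfied.
All principles are respected.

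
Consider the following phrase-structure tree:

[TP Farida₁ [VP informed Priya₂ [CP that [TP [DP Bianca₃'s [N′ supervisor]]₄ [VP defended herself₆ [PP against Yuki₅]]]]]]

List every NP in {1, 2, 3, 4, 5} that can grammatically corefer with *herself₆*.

*herself* is an anaphor, so Principle A applies: it must be bound in its binding domain.
Binding domain of *herself₆*: the embedded TP, whose subject is [Bianca₃'s supervisor]₄.
*Farida₁* c-commands the anaphor but is outside its binding domain → cannot satisfy Principle A.
*Priya₂* c-commands the anaphor but is outside its binding domain → cannot satisfy Principle A.
*Bianca₃* does not c-command the anaphor → cannot bind it.
*[Bianca₃'s supervisor]₄* c-commands the anaphor within its binding domain → licit binder.
*Yuki₅* does not c-command the anaphor → cannot bind it.

{4}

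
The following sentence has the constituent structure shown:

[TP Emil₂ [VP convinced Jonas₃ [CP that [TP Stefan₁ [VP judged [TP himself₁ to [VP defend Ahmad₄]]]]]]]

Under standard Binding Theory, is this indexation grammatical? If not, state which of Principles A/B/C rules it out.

grammatical

The two coindexed NPs are *Stefan₁* and *himself₁*.
*himself₁* is an anaphor; its binding domain is the embedded TP, whose subject is Stefan₁. *Stefan₁* c-commands it within that domain and shares its index, so Principle A is satisfied.
*Stefan₁* is an R-expression; *himself₁* does not c-command it, and no other NP shares its index, so Principle C is satisfied.
All principles are respected.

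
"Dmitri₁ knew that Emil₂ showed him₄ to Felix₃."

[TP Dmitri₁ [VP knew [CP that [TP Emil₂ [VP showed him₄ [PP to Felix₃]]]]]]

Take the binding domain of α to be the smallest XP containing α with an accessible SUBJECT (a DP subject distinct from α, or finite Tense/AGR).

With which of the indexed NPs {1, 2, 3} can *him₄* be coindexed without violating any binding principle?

*him* is a pronoun, so Principle B applies: it must be free in its binding domain.
Binding domain of *him₄*: the embedded TP, whose subject is Emil₂.
*Dmitri₁* c-commands the pronoun but from outside its binding domain, and is not c-commanded by it → coindexation permitted.
*Emil₂* c-commands the pronoun within its binding domain → coindexation would violate Principle B.
*Felix₃*: the pronoun c-commands this R-expression → coindexation would violate Principle C on *Felix₃*.

{1}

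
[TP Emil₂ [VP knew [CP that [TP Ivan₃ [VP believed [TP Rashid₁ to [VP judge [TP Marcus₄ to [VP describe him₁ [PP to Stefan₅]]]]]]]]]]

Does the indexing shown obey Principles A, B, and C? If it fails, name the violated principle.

grammatical

The two coindexed NPs are *Rashid₁* and *him₁*.
*him₁* is a pronoun; its binding domain is the embedded TP, whose subject is Marcus₄. Within that domain it is c-commanded only by *Marcus₄*, which carries a different index — the pronoun is free locally, so Principle B holds.
*Rashid₁* is an R-expression; *him₁* does not c-command it, and no other NP shares its index, so Principle C is satisfied.
All principles are respected.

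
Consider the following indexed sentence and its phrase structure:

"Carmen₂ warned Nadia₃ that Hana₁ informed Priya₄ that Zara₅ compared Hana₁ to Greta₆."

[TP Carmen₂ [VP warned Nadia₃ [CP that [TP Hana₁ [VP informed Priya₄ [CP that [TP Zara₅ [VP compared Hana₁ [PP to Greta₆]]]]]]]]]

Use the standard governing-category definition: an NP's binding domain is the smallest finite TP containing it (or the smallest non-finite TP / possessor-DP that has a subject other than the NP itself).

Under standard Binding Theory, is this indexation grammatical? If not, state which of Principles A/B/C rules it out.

Principle C

The two coindexed NPs are *Hana₁* (the lower occurrence) and *Hana₁* (the higher occurrence).
*Hana₁* (the lower occurrence) is an R-expression. Principle C requires it to be free everywhere.
*Hana₁* (the higher occurrence) c-commands it and carries the same index.
The R-expression is bound → Principle C violation.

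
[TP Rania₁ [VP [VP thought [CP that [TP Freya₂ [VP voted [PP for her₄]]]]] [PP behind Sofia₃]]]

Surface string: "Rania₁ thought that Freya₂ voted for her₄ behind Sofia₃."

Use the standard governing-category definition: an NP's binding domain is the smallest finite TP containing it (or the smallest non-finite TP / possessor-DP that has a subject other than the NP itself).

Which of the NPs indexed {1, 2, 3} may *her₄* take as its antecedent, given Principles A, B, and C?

{1, 3}

*her* is a pronoun, so Principle B applies: it must be free in its binding domain.
Binding domain of *her₄*: the embedded TP, whose subject is Freya₂.
*Rania₁* c-commands the pronoun but from outside its binding domain, and is not c-commanded by it → coindexation permitted.
*Freya₂* c-commands the pronoun within its binding domain → coindexation would violate Principle B.
*Sofia₃* and the pronoun do not c-command one another → neither Principle B nor Principle C is at stake; coindexation permitted.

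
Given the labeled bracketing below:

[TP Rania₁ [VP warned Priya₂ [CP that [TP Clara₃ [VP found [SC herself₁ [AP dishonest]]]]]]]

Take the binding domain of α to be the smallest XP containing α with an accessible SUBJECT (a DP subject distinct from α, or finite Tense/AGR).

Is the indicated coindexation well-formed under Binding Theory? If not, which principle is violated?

Principle A

The two coindexed NPs are *Rania₁* and *herself₁*.
*herself₁* is an anaphor. Principle A requires it to be bound within its binding domain — the embedded TP, whose subject is Clara₃.
Within that domain it is c-commanded by *Clara₃*, which does not share its index.
*Rania₁* does c-command the anaphor, but from outside its binding domain.
The anaphor is unbound in its domain → Principle A violation.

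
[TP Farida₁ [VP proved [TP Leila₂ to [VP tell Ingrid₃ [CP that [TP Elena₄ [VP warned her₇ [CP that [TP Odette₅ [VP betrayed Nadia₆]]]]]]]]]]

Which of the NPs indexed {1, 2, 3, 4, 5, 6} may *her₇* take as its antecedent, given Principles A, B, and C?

*her* is a pronoun, so Principle B applies: it must be free in its binding domain.
Binding domain of *her₇*: the embedded TP, whose subject is Elena₄.
*Farida₁* c-commands the pronoun but from outside its binding domain, and is not c-commanded by it → coindexation permitted.
*Leila₂* c-commands the pronoun but from outside its binding domain, and is not c-commanded by it → coindexation permitted.
*Ingrid₃* c-commands the pronoun but from outside its binding domain, and is not c-commanded by it → coindexation permitted.
*Elena₄* c-commands the pronoun within its binding domain → coindexation would violate Principle B.
*Odette₅*: the pronoun c-commands this R-expression → coindexation would violate Principle C on *Odette₅*.
*Nadia₆*: the pronoun c-commands this R-expression → coindexation would violate Principle C on *Nadia₆*.

{1, 2, 3}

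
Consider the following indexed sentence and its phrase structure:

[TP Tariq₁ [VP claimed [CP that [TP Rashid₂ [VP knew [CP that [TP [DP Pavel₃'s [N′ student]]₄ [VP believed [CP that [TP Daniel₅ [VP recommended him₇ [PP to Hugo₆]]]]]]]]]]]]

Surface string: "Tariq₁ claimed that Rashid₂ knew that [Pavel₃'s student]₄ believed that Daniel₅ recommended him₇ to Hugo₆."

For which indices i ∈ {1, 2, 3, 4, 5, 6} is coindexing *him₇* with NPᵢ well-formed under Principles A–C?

{1, 2, 3, 4}

*him* is a pronoun, so Principle B applies: it must be free in its binding domain.
Binding domain of *him₇*: the embedded TP, whose subject is Daniel₅.
*Tariq₁* c-commands the pronoun but from outside its binding domain, and is not c-commanded by it → coindexation permitted.
*Rashid₂* c-commands the pronoun but from outside its binding domain, and is not c-commanded by it → coindexation permitted.
*Pavel₃* and the pronoun do not c-command one another → neither Principle B nor Principle C is at stake; coindexation permitted.
*[Pavel₃'s student]₄* c-commands the pronoun but from outside its binding domain, and is not c-commanded by it → coindexation permitted.
*Daniel₅* c-commands the pronoun within its binding domain → coindexation would violate Principle B.
*Hugo₆*: the pronoun c-commands this R-expression → coindexation would violate Principle C on *Hugo₆*.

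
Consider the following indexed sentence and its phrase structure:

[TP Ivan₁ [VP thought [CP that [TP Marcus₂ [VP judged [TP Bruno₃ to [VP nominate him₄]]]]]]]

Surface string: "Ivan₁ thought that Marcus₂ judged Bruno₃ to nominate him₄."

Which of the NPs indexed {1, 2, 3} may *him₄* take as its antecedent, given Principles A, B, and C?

{1, 2}

*him* is a pronoun, so Principle B applies: it must be free in its binding domain.
Binding domain of *him₄*: the embedded TP, whose subject is Bruno₃.
*Ivan₁* c-commands the pronoun but from outside its binding domain, and is not c-commanded by it → coindexation permitted.
*Marcus₂* c-commands the pronoun but from outside its binding domain, and is not c-commanded by it → coindexation permitted.
*Bruno₃* c-commands the pronoun within its binding domain → coindexation would violate Principle B.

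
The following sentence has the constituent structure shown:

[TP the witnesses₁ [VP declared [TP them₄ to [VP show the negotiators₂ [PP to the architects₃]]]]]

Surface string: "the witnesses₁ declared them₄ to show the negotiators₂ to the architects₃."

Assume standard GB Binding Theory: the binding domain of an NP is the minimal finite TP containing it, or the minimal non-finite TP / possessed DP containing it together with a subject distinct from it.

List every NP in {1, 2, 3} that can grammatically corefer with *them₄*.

none

*them* is a pronoun, so Principle B applies: it must be free in its binding domain.
Binding domain of *them₄*: the matrix TP, whose subject is the witnesses₁.
*the witnesses₁* c-commands the pronoun within its binding domain → coindexation would violate Principle B.
*the negotiators₂*: the pronoun c-commands this R-expression → coindexation would violate Principle C on *the negotiators₂*.
*the architects₃*: the pronoun c-commands this R-expression → coindexation would violate Principle C on *the architects₃*.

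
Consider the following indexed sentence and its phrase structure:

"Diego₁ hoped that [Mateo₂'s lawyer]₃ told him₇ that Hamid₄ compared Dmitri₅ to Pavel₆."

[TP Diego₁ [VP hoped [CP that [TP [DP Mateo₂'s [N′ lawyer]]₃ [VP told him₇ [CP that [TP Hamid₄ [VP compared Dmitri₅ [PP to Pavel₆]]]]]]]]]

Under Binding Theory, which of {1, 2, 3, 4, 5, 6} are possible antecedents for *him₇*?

{1, 2}

*him* is a pronoun, so Principle B applies: it must be free in its binding domain.
Binding domain of *him₇*: the embedded TP, whose subject is [Mateo₂'s lawyer]₃.
*Diego₁* c-commands the pronoun but from outside its binding domain, and is not c-commanded by it → coindexation permitted.
*Mateo₂* and the pronoun do not c-command one another → neither Principle B nor Principle C is at stake; coindexation permitted.
*[Mateo₂'s lawyer]₃* c-commands the pronoun within its binding domain → coindexation would violate Principle B.
*Hamid₄*: the pronoun c-commands this R-expression → coindexation would violate Principle C on *Hamid₄*.
*Dmitri₅*: the pronoun c-commands this R-expression → coindexation would violate Principle C on *Dmitri₅*.
*Pavel₆*: the pronoun c-commands this R-expression → coindexation would violate Principle C on *Pavel₆*.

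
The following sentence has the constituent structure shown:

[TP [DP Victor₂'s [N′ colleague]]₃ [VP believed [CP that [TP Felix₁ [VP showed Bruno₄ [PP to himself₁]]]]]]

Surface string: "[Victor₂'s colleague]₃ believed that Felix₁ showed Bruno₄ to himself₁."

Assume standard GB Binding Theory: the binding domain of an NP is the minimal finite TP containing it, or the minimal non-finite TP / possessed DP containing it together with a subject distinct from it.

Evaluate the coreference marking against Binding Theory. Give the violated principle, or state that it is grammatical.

grammatical

The two coindexed NPs are *Felix₁* and *himself₁*.
*himself₁* is an anaphor; its binding domain is the embedded TP, whose subject is Felix₁. *Felix₁* c-commands it within that domain and shares its index, so Principle A is satisfied.
*Felix₁* is an R-expression; *himself₁* does not c-command it, and no other NP shares its index, so Principle C is satisfied.
All principles are respected.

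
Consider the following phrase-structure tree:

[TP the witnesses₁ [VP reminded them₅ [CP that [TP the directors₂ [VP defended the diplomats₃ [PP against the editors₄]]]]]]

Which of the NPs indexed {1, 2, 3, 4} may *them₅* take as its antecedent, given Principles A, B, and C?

none

*them* is a pronoun, so Principle B applies: it must be free in its binding domain.
Binding domain of *them₅*: the matrix TP, whose subject is the witnesses₁.
*the witnesses₁* c-commands the pronoun within its binding domain → coindexation would violate Principle B.
*the directors₂*: the pronoun c-commands this R-expression → coindexation would violate Principle C on *the directors₂*.
*the diplomats₃*: the pronoun c-commands this R-expression → coindexation would violate Principle C on *the diplomats₃*.
*the editors₄*: the pronoun c-commands this R-expression → coindexation would violate Principle C on *the editors₄*.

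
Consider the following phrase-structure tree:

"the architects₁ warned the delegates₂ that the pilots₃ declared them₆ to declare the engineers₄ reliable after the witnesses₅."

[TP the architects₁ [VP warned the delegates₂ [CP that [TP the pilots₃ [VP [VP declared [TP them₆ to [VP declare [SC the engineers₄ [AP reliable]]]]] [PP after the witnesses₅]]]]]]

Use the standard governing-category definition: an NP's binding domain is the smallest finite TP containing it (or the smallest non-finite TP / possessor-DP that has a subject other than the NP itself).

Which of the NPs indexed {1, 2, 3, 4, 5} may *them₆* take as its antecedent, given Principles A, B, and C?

{1, 2, 5}

*them* is a pronoun, so Principle B applies: it must be free in its binding domain.
Binding domain of *them₆*: the embedded TP, whose subject is the pilots₃.
*the architects₁* c-commands the pronoun but from outside its binding domain, and is not c-commanded by it → coindexation permitted.
*the delegates₂* c-commands the pronoun but from outside its binding domain, and is not c-commanded by it → coindexation permitted.
*the pilots₃* c-commands the pronoun within its binding domain → coindexation would violate Principle B.
*the engineers₄*: the pronoun c-commands this R-expression → coindexation would violate Principle C on *the engineers₄*.
*the witnesses₅* and the pronoun do not c-command one another → neither Principle B nor Principle C is at stake; coindexation permitted.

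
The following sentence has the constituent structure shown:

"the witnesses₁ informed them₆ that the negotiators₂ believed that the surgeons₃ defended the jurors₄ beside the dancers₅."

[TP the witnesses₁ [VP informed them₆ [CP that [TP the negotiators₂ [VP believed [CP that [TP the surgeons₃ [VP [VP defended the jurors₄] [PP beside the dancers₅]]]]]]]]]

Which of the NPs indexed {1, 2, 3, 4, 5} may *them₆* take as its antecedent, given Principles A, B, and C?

*them* is a pronoun, so Principle B applies: it must be free in its binding domain.
Binding domain of *them₆*: the matrix TP, whose subject is the witnesses₁.
*the witnesses₁* c-commands the pronoun within its binding domain → coindexation would violate Principle B.
*the negotiators₂*: the pronoun c-commands this R-expression → coindexation would violate Principle C on *the negotiators₂*.
*the surgeons₃*: the pronoun c-commands this R-expression → coindexation would violate Principle C on *the surgeons₃*.
*the jurors₄*: the pronoun c-commands this R-expression → coindexation would violate Principle C on *the jurors₄*.
*the dancers₅*: the pronoun c-commands this R-expression → coindexation would violate Principle C on *the dancers₅*.

none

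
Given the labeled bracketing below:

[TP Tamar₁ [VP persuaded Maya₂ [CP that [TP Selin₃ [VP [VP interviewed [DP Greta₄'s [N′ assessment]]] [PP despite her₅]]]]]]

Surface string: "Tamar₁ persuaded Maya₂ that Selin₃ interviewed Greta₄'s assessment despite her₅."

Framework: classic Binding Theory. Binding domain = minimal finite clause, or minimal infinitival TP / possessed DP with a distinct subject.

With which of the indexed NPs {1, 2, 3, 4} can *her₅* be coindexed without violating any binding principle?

{1, 2, 4}

*her* is a pronoun, so Principle B applies: it must be free in its binding domain.
Binding domain of *her₅*: the embedded TP, whose subject is Selin₃.
*Tamar₁* c-commands the pronoun but from outside its binding domain, and is not c-commanded by it → coindexation permitted.
*Maya₂* c-commands the pronoun but from outside its binding domain, and is not c-commanded by it → coindexation permitted.
*Selin₃* c-commands the pronoun within its binding domain → coindexation would violate Principle B.
*Greta₄* and the pronoun do not c-command one another → neither Principle B nor Principle C is at stake; coindexation permitted.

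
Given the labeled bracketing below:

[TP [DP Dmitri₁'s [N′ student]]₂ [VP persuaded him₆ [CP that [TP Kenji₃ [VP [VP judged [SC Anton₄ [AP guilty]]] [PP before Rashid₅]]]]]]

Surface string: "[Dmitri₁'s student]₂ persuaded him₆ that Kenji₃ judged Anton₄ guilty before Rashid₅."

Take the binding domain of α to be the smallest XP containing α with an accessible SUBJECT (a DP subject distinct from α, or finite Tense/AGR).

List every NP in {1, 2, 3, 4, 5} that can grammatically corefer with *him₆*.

{1}

*him* is a pronoun, so Principle B applies: it must be free in its binding domain.
Binding domain of *him₆*: the matrix TP, whose subject is [Dmitri₁'s student]₂.
*Dmitri₁* and the pronoun do not c-command one another → neither Principle B nor Principle C is at stake; coindexation permitted.
*[Dmitri₁'s student]₂* c-commands the pronoun within its binding domain → coindexation would violate Principle B.
*Kenji₃*: the pronoun c-commands this R-expression → coindexation would violate Principle C on *Kenji₃*.
*Anton₄*: the pronoun c-commands this R-expression → coindexation would violate Principle C on *Anton₄*.
*Rashid₅*: the pronoun c-commands this R-expression → coindexation would violate Principle C on *Rashid₅*.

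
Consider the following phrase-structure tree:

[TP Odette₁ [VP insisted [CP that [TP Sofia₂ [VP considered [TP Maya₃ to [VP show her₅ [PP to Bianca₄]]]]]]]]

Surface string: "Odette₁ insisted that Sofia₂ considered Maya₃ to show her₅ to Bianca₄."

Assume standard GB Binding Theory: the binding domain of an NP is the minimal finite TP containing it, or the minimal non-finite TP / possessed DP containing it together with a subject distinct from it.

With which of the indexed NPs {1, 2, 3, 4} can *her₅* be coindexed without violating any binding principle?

{1, 2}

*her* is a pronoun, so Principle B applies: it must be free in its binding domain.
Binding domain of *her₅*: the embedded TP, whose subject is Maya₃.
*Odette₁* c-commands the pronoun but from outside its binding domain, and is not c-commanded by it → coindexation permitted.
*Sofia₂* c-commands the pronoun but from outside its binding domain, and is not c-commanded by it → coindexation permitted.
*Maya₃* c-commands the pronoun within its binding domain → coindexation would violate Principle B.
*Bianca₄*: the pronoun c-commands this R-expression → coindexation would violate Principle C on *Bianca₄*.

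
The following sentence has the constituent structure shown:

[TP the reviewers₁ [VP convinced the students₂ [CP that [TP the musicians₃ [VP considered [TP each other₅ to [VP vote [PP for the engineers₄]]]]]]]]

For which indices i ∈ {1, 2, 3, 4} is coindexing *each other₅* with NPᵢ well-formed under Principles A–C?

{3}

*each other* is an anaphor, so Principle A applies: it must be bound in its binding domain.
Binding domain of *each other₅*: the embedded TP, whose subject is the musicians₃.
*the reviewers₁* c-commands the anaphor but is outside its binding domain → cannot satisfy Principle A.
*the students₂* c-commands the anaphor but is outside its binding domain → cannot satisfy Principle A.
*the musicians₃* c-commands the anaphor within its binding domain → licit binder.
*the engineers₄* does not c-command the anaphor → cannot bind it.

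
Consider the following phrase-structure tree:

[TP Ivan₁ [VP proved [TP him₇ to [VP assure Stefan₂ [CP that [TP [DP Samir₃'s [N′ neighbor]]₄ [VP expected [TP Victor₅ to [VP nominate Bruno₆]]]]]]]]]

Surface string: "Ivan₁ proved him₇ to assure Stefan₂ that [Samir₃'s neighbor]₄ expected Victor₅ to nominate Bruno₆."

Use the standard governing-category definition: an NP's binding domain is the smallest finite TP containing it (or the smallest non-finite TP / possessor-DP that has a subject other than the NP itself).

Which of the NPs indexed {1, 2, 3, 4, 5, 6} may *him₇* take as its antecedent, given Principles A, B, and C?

*him* is a pronoun, so Principle B applies: it must be free in its binding domain.
Binding domain of *him₇*: the matrix TP, whose subject is Ivan₁.
*Ivan₁* c-commands the pronoun within its binding domain → coindexation would violate Principle B.
*Stefan₂*: the pronoun c-commands this R-expression → coindexation would violate Principle C on *Stefan₂*.
*Samir₃*: the pronoun c-commands this R-expression → coindexation would violate Principle C on *Samir₃*.
*[Samir₃'s neighbor]₄*: the pronoun c-commands this R-expression → coindexation would violate Principle C on *[Samir₃'s neighbor]₄*.
*Victor₅*: the pronoun c-commands this R-expression → coindexation would violate Principle C on *Victor₅*.
*Bruno₆*: the pronoun c-commands this R-expression → coindexation would violate Principle C on *Bruno₆*.

none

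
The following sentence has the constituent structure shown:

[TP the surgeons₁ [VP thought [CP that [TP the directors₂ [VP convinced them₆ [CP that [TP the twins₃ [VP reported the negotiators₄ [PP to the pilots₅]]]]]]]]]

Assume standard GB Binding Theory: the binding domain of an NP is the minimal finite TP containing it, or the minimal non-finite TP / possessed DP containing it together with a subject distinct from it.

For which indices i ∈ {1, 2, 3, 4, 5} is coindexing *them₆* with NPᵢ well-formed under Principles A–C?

{1}

*them* is a pronoun, so Principle B applies: it must be free in its binding domain.
Binding domain of *them₆*: the embedded TP, whose subject is the directors₂.
*the surgeons₁* c-commands the pronoun but from outside its binding domain, and is not c-commanded by it → coindexation permitted.
*the directors₂* c-commands the pronoun within its binding domain → coindexation would violate Principle B.
*the twins₃*: the pronoun c-commands this R-expression → coindexation would violate Principle C on *the twins₃*.
*the negotiators₄*: the pronoun c-commands this R-expression → coindexation would violate Principle C on *the negotiators₄*.
*the pilots₅*: the pronoun c-commands this R-expression → coindexation would violate Principle C on *the pilots₅*.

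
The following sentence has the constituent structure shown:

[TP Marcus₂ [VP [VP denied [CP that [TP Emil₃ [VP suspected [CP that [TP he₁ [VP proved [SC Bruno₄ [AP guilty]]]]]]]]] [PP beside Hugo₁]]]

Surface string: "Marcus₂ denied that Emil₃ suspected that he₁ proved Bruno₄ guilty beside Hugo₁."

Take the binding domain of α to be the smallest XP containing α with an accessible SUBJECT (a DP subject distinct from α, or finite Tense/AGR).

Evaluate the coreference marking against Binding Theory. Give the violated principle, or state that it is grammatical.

grammatical

The two coindexed NPs are *Hugo₁* and *he₁*.
*he₁* is a pronoun; nothing c-commands it within its binding domain (the embedded TP.), so Principle B holds trivially.
*Hugo₁* is an R-expression; *he₁* does not c-command it, and no other NP shares its index, so Principle C is satisfied.
All principles are respected.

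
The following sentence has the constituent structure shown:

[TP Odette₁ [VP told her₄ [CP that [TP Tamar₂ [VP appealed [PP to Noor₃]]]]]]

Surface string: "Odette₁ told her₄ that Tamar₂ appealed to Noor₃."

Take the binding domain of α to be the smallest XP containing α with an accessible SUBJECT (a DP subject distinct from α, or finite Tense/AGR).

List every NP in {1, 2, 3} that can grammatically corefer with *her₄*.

*her* is a pronoun, so Principle B applies: it must be free in its binding domain.
Binding domain of *her₄*: the matrix TP, whose subject is Odette₁.
*Odette₁* c-commands the pronoun within its binding domain → coindexation would violate Principle B.
*Tamar₂*: the pronoun c-commands this R-expression → coindexation would violate Principle C on *Tamar₂*.
*Noor₃*: the pronoun c-commands this R-expression → coindexation would violate Principle C on *Noor₃*.

none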